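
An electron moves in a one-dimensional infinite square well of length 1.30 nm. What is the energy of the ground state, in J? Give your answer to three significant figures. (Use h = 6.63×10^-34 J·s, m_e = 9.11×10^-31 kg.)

E_1 = 3.57×10^-20 J

For an infinite well E_n = n²h²/(8m_eL²), so E_1 = h²/(8m_eL²) = (6.63×10^-34)²/(8·9.11×10^-31·(1.30×10^-9 m)²) = 3.569×10^-20 J.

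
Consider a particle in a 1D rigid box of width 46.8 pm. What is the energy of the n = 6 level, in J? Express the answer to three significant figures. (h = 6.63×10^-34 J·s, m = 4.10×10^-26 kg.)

For an infinite well E_n = n²h²/(8mL²), so E_1 = h²/(8mL²) = (6.63×10^-34)²/(8·4.10×10^-26·(4.68×10^-11 m)²) = 6.119×10^-22 J.
Then E_6 = 6²·E_1 = 36·6.119×10^-22 J = 2.20×10^-20 J.

E_6 = 2.20×10^-20 J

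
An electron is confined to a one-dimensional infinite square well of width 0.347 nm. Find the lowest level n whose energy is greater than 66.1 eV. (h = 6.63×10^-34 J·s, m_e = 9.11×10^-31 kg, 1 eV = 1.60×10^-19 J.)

E_1 = h²/(8m_eL²) = 5.009×10^-19 J = 3.131 eV.
Need n² > 66.1/3.131 = 21.11, i.e. n > 4.595.
The smallest integer satisfying this is n = 5.

n = 5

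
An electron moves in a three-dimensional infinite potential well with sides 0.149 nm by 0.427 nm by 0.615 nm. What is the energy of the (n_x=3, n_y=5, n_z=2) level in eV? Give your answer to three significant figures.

E = 208 eV

For a 3D rectangular well E = (h²/8m_e)·Σ n_i²/L_i² = (6.626×10^-34)²/(8·9.109×10^-31) · [3²/(0.149 nm)² + 5²/(0.427 nm)² + 2²/(0.615 nm)²].
Evaluating gives E = 3.332×10^-17 J = 208 eV.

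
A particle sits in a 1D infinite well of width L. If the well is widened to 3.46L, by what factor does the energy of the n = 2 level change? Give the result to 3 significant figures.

0.0835

E_n ∝ 1/L², so the energy scales by 1/3.46² = 0.0835.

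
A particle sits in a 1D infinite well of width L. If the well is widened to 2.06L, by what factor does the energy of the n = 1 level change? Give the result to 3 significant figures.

0.236

E_n ∝ 1/L², so the energy scales by 1/2.06² = 0.236.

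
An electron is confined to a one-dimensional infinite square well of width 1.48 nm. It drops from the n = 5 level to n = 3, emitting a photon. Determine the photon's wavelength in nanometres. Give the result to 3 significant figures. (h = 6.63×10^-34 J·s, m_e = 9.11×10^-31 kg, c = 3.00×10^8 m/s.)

E_1 = h²/(8m_eL²) = 2.754×10^-20 J, so ΔE = (5² − 3²)E_1 = 4.406×10^-19 J.
λ = hc/ΔE = (6.63×10^-34·3.00×10^8)/4.406×10^-19 = 4.51×10^-7 m = 451 nm.

λ = 451 nm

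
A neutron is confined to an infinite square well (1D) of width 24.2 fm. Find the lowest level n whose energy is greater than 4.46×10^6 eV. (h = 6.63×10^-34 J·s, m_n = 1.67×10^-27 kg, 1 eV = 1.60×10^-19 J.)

E_1 = h²/(8m_nL²) = 5.618×10^-14 J = 3.511×10^5 eV.
Need n² > 4.46×10^6/3.511×10^5 = 12.70, i.e. n > 3.564.
The smallest integer satisfying this is n = 4.

n = 4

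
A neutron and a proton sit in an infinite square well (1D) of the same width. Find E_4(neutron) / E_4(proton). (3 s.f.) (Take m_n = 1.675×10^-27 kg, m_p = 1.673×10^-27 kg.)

0.999

E_n ∝ 1/m at fixed n and L, so the ratio is m_p/m_n = 1.673×10^-27/1.675×10^-27 = 0.999.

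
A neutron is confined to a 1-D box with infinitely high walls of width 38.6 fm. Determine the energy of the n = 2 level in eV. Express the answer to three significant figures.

For an infinite well E_n = n²h²/(8m_nL²), so E_1 = h²/(8m_nL²) = (6.626×10^-34)²/(8·1.675×10^-27·(3.86×10^-14 m)²) = 2.199×10^-14 J.
Then E_2 = 2²·E_1 = 4·2.199×10^-14 J = 8.796×10^-14 J.
Converting, E_2 = 8.796×10^-14 J / (1.602×10^-19 J/eV) = 5.49×10^5 eV.

E_2 = 5.49×10^5 eV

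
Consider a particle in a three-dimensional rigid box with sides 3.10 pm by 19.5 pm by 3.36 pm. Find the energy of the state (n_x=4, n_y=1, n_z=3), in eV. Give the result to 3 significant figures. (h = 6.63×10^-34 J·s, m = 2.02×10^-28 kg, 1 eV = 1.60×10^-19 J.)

E = 4.19×10^3 eV

For a 3D rectangular well E = (h²/8m)·Σ n_i²/L_i² = (6.63×10^-34)²/(8·2.02×10^-28) · [4²/(3.10 pm)² + 1²/(19.5 pm)² + 3²/(3.36 pm)²].
Evaluating gives E = 6.704×10^-16 J = 4.19×10^3 eV.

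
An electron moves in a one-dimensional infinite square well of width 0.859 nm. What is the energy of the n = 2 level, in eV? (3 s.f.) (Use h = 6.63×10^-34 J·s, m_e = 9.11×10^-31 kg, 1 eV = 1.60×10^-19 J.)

E_2 = 2.04 eV

For an infinite well E_n = n²h²/(8m_eL²), so E_1 = h²/(8m_eL²) = (6.63×10^-34)²/(8·9.11×10^-31·(8.59×10^-10 m)²) = 8.174×10^-20 J.
Then E_2 = 2²·E_1 = 4·8.174×10^-20 J = 3.270×10^-19 J.
Converting, E_2 = 3.270×10^-19 J / (1.60×10^-19 J/eV) = 2.04 eV.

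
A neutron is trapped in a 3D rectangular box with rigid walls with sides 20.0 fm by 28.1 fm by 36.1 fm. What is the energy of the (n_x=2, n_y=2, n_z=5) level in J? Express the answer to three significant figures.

For a 3D rectangular well E = (h²/8m_n)·Σ n_i²/L_i² = (6.626×10^-34)²/(8·1.675×10^-27) · [2²/(20.0 fm)² + 2²/(28.1 fm)² + 5²/(36.1 fm)²].
Evaluating gives E = 1.12×10^-12 J.

E = 1.12×10^-12 J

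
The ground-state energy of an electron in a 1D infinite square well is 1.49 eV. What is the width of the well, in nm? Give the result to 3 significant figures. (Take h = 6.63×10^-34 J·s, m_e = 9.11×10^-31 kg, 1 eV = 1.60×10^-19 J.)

L = 0.503 nm

From E_n = n²h²/(8m_eL²), L = n·h/√(8m_eE_n).
E_1 = 1.49 eV = 2.384×10^-19 J, so L = 1·6.63×10^-34/√(8·9.11×10^-31·2.384×10^-19) = 5.03×10^-10 m = 0.503 nm.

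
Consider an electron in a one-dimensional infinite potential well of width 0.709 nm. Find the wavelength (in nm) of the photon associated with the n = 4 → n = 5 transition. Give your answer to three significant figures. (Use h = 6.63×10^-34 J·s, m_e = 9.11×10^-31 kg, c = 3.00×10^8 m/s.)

E_1 = h²/(8m_eL²) = 1.200×10^-19 J, so ΔE = (5² − 4²)E_1 = 1.080×10^-18 J.
λ = hc/ΔE = (6.63×10^-34·3.00×10^8)/1.080×10^-18 = 1.84×10^-7 m = 184 nm.

λ = 184 nm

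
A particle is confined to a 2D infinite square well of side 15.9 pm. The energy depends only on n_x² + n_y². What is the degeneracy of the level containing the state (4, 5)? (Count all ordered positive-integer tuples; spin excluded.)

The level has n_x² + n_y² = 41. The ordered positive-integer solutions are (4, 5), (5, 4).
That gives 2 states.

degeneracy = 2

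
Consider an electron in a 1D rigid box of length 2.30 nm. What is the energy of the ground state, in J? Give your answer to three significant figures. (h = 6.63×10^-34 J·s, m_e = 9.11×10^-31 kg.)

For an infinite well E_n = n²h²/(8m_eL²), so E_1 = h²/(8m_eL²) = (6.63×10^-34)²/(8·9.11×10^-31·(2.30×10^-9 m)²) = 1.140×10^-20 J.

E_1 = 1.14×10^-20 J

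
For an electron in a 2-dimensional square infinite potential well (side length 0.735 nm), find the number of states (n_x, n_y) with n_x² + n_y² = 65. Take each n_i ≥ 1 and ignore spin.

degeneracy = 4

The level has n_x² + n_y² = 65. The ordered positive-integer solutions are (1, 8), (4, 7), (7, 4), (8, 1).
That gives 4 states.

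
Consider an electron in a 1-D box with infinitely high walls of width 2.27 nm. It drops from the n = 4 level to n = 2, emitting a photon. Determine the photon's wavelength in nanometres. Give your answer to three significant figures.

E_1 = h²/(8m_eL²) = 1.169×10^-20 J, so ΔE = (4² − 2²)E_1 = 1.403×10^-19 J.
λ = hc/ΔE = (6.626×10^-34·2.998×10^8)/1.403×10^-19 = 1.42×10^-6 m = 1.42×10^3 nm.

λ = 1.42×10^3 nm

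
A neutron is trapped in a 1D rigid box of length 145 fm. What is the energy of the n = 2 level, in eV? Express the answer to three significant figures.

E_2 = 3.89×10^4 eV

For an infinite well E_n = n²h²/(8m_nL²), so E_1 = h²/(8m_nL²) = (6.626×10^-34)²/(8·1.675×10^-27·(1.45×10^-13 m)²) = 1.558×10^-15 J.
Then E_2 = 2²·E_1 = 4·1.558×10^-15 J = 6.232×10^-15 J.
Converting, E_2 = 6.232×10^-15 J / (1.602×10^-19 J/eV) = 3.89×10^4 eV.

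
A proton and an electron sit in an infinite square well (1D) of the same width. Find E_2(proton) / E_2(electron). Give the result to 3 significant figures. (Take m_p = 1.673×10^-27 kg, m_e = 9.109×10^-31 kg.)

E_n ∝ 1/m at fixed n and L, so the ratio is m_e/m_p = 9.109×10^-31/1.673×10^-27 = 5.44×10^-4.

5.44×10^-4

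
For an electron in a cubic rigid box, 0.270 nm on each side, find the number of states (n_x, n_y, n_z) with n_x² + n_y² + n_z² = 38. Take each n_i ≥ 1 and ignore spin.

degeneracy = 9

The level has n_x² + n_y² + n_z² = 38. The ordered positive-integer solutions are (1, 1, 6), (1, 6, 1), (2, 3, 5), (2, 5, 3), (3, 2, 5), (3, 5, 2), (5, 2, 3), (5, 3, 2), (6, 1, 1).
That gives 9 states.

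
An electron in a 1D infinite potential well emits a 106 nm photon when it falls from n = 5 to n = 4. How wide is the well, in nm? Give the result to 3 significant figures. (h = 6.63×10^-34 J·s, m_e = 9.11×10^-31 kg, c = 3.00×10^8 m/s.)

L = 0.538 nm

The photon carries ΔE = hc/λ = 6.63×10^-34·3.00×10^8/1.06×10^-7 m = 1.876×10^-18 J.
Since ΔE = (5² − 4²)E_1, E_1 = 2.084×10^-19 J, and L = h/√(8m_eE_1) = 5.38×10^-10 m = 0.538 nm.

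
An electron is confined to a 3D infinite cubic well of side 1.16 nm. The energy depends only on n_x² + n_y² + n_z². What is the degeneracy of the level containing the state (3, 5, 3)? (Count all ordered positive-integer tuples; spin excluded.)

The level has n_x² + n_y² + n_z² = 43. The ordered positive-integer solutions are (3, 3, 5), (3, 5, 3), (5, 3, 3).
That gives 3 states.

degeneracy = 3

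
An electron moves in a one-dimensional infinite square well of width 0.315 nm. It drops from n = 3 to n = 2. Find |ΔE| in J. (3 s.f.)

|ΔE| = 3.04×10^-18 J

E_1 = h²/(8m_eL²) = 6.072×10^-19 J.
|ΔE| = |3² − 2²|·E_1 = 5·6.072×10^-19 J = 3.04×10^-18 J.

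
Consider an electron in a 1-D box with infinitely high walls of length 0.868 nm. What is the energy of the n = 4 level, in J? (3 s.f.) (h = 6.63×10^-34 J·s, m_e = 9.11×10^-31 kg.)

E_4 = 1.28×10^-18 J

For an infinite well E_n = n²h²/(8m_eL²), so E_1 = h²/(8m_eL²) = (6.63×10^-34)²/(8·9.11×10^-31·(8.68×10^-10 m)²) = 8.005×10^-20 J.
Then E_4 = 4²·E_1 = 16·8.005×10^-20 J = 1.28×10^-18 J.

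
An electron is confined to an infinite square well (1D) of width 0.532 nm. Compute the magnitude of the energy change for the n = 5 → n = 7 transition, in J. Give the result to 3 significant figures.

|ΔE| = 5.11×10^-18 J

E_1 = h²/(8m_eL²) = 2.129×10^-19 J.
|ΔE| = |5² − 7²|·E_1 = 24·2.129×10^-19 J = 5.11×10^-18 J.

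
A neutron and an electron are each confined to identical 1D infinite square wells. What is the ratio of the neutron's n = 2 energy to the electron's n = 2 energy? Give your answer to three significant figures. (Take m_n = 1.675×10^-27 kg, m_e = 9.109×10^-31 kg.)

5.44×10^-4

E_n ∝ 1/m at fixed n and L, so the ratio is m_e/m_n = 9.109×10^-31/1.675×10^-27 = 5.44×10^-4.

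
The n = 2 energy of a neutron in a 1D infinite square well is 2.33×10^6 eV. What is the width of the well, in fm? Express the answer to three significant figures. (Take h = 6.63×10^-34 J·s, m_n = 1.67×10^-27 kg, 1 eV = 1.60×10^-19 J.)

From E_n = n²h²/(8m_nL²), L = n·h/√(8m_nE_n).
E_2 = 2.33×10^6 eV = 3.728×10^-13 J, so L = 2·6.63×10^-34/√(8·1.67×10^-27·3.728×10^-13) = 1.88×10^-14 m = 18.8 fm.

L = 18.8 fm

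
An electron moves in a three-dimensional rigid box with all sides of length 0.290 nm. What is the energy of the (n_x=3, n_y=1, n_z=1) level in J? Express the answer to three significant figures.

For a 3D rectangular well E = (h²/8m_e)·Σ n_i²/L_i² = (6.626×10^-34)²/(8·9.109×10^-31) · [3²/(0.290 nm)² + 1²/(0.290 nm)² + 1²/(0.290 nm)²].
Evaluating gives E = 7.88×10^-18 J.

E = 7.88×10^-18 J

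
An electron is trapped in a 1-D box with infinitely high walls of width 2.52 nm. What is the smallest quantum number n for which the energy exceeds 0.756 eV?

n = 4

E_1 = h²/(8m_eL²) = 9.487×10^-21 J = 0.05922 eV.
Need n² > 0.756/0.05922 = 12.77, i.e. n > 3.574.
The smallest integer satisfying this is n = 4.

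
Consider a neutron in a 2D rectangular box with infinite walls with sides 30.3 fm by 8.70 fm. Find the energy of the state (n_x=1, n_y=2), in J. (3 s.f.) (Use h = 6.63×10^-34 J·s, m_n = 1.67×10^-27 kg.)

E = 1.77×10^-12 J

For a 2D rectangular well E = (h²/8m_n)·Σ n_i²/L_i² = (6.63×10^-34)²/(8·1.67×10^-27) · [1²/(30.3 fm)² + 2²/(8.70 fm)²].
Evaluating gives E = 1.77×10^-12 J.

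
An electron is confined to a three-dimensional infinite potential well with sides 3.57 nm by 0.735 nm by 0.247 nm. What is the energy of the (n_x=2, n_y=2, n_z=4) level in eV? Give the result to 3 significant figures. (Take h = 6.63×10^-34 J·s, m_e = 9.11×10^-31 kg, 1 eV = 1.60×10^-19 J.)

For a 3D rectangular well E = (h²/8m_e)·Σ n_i²/L_i² = (6.63×10^-34)²/(8·9.11×10^-31) · [2²/(3.57 nm)² + 2²/(0.735 nm)² + 4²/(0.247 nm)²].
Evaluating gives E = 1.628×10^-17 J = 102 eV.

E = 102 eV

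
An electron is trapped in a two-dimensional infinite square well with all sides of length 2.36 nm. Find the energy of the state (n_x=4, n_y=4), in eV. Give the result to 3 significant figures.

E = 2.16 eV

For a 2D rectangular well E = (h²/8m_e)·Σ n_i²/L_i² = (6.626×10^-34)²/(8·9.109×10^-31) · [4²/(2.36 nm)² + 4²/(2.36 nm)²].
Evaluating gives E = 3.462×10^-19 J = 2.16 eV.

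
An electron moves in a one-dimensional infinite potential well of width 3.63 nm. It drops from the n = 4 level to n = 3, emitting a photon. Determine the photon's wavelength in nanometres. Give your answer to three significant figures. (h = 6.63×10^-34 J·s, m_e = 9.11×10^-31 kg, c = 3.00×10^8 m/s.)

λ = 6.21×10^3 nm

E_1 = h²/(8m_eL²) = 4.577×10^-21 J, so ΔE = (4² − 3²)E_1 = 3.204×10^-20 J.
λ = hc/ΔE = (6.63×10^-34·3.00×10^8)/3.204×10^-20 = 6.21×10^-6 m = 6.21×10^3 nm.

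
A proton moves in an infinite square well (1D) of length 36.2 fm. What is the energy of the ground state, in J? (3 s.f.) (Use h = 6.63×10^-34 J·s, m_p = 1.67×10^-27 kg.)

For an infinite well E_n = n²h²/(8m_pL²), so E_1 = h²/(8m_pL²) = (6.63×10^-34)²/(8·1.67×10^-27·(3.62×10^-14 m)²) = 2.511×10^-14 J.

E_1 = 2.51×10^-14 J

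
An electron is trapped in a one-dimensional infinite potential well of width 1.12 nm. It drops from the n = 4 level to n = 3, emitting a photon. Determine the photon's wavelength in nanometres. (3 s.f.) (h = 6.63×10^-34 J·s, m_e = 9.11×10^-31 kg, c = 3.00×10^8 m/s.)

λ = 591 nm

E_1 = h²/(8m_eL²) = 4.808×10^-20 J, so ΔE = (4² − 3²)E_1 = 3.366×10^-19 J.
λ = hc/ΔE = (6.63×10^-34·3.00×10^8)/3.366×10^-19 = 5.91×10^-7 m = 591 nm.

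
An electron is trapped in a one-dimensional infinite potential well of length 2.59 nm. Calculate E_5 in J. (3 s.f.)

For an infinite well E_n = n²h²/(8m_eL²), so E_1 = h²/(8m_eL²) = (6.626×10^-34)²/(8·9.109×10^-31·(2.59×10^-9 m)²) = 8.981×10^-21 J.
Then E_5 = 5²·E_1 = 25·8.981×10^-21 J = 2.25×10^-19 J.

E_5 = 2.25×10^-19 J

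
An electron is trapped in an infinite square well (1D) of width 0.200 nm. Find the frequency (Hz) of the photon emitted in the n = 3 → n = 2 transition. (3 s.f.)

f = 1.14×10^16 Hz

E_1 = h²/(8m_eL²) = 1.506×10^-18 J and ΔE = (3² − 2²)E_1 = 7.530×10^-18 J.
f = ΔE/h = 7.530×10^-18/6.626×10^-34 = 1.14×10^16 Hz.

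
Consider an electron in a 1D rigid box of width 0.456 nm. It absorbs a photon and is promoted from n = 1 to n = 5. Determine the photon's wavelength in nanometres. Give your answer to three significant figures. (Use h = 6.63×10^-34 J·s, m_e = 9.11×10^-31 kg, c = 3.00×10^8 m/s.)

E_1 = h²/(8m_eL²) = 2.901×10^-19 J, so ΔE = (5² − 1²)E_1 = 6.962×10^-18 J.
λ = hc/ΔE = (6.63×10^-34·3.00×10^8)/6.962×10^-18 = 2.86×10^-8 m = 28.6 nm.

λ = 28.6 nm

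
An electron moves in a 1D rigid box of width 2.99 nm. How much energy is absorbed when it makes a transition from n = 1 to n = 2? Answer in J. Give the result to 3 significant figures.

E_1 = h²/(8m_eL²) = 6.739×10^-21 J.
|ΔE| = |1² − 2²|·E_1 = 3·6.739×10^-21 J = 2.02×10^-20 J.

|ΔE| = 2.02×10^-20 J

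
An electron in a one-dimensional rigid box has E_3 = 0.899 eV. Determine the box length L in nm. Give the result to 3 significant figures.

L = 1.94 nm

From E_n = n²h²/(8m_eL²), L = n·h/√(8m_eE_n).
E_3 = 0.899 eV = 1.440×10^-19 J, so L = 3·6.626×10^-34/√(8·9.109×10^-31·1.440×10^-19) = 1.94×10^-9 m = 1.94 nm.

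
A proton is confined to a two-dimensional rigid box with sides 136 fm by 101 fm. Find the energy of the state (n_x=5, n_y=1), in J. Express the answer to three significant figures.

For a 2D rectangular well E = (h²/8m_p)·Σ n_i²/L_i² = (6.626×10^-34)²/(8·1.673×10^-27) · [5²/(136 fm)² + 1²/(101 fm)²].
Evaluating gives E = 4.76×10^-14 J.

E = 4.76×10^-14 J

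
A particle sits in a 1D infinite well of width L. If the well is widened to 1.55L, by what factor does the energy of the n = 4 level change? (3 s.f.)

E_n ∝ 1/L², so the energy scales by 1/1.55² = 0.416.

0.416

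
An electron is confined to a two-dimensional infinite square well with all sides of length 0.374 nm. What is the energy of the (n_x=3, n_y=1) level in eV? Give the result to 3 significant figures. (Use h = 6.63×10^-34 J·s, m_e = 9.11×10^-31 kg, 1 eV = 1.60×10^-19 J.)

E = 26.9 eV

For a 2D rectangular well E = (h²/8m_e)·Σ n_i²/L_i² = (6.63×10^-34)²/(8·9.11×10^-31) · [3²/(0.374 nm)² + 1²/(0.374 nm)²].
Evaluating gives E = 4.312×10^-18 J = 26.9 eV.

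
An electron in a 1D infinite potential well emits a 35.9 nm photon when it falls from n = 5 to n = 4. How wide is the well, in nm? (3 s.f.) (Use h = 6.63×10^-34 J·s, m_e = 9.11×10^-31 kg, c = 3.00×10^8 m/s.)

The photon carries ΔE = hc/λ = 6.63×10^-34·3.00×10^8/3.59×10^-8 m = 5.540×10^-18 J.
Since ΔE = (5² − 4²)E_1, E_1 = 6.156×10^-19 J, and L = h/√(8m_eE_1) = 3.13×10^-10 m = 0.313 nm.

L = 0.313 nm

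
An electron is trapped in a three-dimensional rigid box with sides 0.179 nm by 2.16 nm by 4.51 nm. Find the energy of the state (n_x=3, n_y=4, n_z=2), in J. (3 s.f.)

For a 3D rectangular well E = (h²/8m_e)·Σ n_i²/L_i² = (6.626×10^-34)²/(8·9.109×10^-31) · [3²/(0.179 nm)² + 4²/(2.16 nm)² + 2²/(4.51 nm)²].
Evaluating gives E = 1.71×10^-17 J.

E = 1.71×10^-17 J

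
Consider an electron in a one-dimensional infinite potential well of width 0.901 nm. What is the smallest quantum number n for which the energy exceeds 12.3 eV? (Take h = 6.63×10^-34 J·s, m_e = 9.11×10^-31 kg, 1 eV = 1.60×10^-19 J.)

E_1 = h²/(8m_eL²) = 7.430×10^-20 J = 0.4644 eV.
Need n² > 12.3/0.4644 = 26.49, i.e. n > 5.147.
The smallest integer satisfying this is n = 6.

n = 6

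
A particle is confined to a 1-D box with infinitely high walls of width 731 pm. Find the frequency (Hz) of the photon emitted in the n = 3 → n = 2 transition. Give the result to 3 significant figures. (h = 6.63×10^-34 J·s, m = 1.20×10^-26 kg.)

f = 6.46×10^10 Hz

E_1 = h²/(8mL²) = 8.569×10^-24 J and ΔE = (3² − 2²)E_1 = 4.284×10^-23 J.
f = ΔE/h = 4.284×10^-23/6.63×10^-34 = 6.46×10^10 Hz.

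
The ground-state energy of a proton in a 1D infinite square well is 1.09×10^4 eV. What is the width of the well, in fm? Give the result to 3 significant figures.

From E_n = n²h²/(8m_pL²), L = n·h/√(8m_pE_n).
E_1 = 1.09×10^4 eV = 1.746×10^-15 J, so L = 1·6.626×10^-34/√(8·1.673×10^-27·1.746×10^-15) = 1.37×10^-13 m = 137 fm.

L = 137 fm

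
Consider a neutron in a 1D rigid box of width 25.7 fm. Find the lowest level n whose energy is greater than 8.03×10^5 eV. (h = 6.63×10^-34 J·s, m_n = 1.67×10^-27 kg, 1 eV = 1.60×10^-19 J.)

n = 2

E_1 = h²/(8m_nL²) = 4.981×10^-14 J = 3.113×10^5 eV.
Need n² > 8.03×10^5/3.113×10^5 = 2.580, i.e. n > 1.606.
The smallest integer satisfying this is n = 2.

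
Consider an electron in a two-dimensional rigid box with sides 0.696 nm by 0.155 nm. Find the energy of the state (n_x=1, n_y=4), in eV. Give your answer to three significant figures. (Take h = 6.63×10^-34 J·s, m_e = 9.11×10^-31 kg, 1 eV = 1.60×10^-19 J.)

For a 2D rectangular well E = (h²/8m_e)·Σ n_i²/L_i² = (6.63×10^-34)²/(8·9.11×10^-31) · [1²/(0.696 nm)² + 4²/(0.155 nm)²].
Evaluating gives E = 4.029×10^-17 J = 252 eV.

E = 252 eV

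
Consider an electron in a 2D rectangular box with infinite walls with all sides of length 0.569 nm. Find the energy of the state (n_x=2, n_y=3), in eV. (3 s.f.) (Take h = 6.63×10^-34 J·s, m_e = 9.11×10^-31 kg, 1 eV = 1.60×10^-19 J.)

For a 2D rectangular well E = (h²/8m_e)·Σ n_i²/L_i² = (6.63×10^-34)²/(8·9.11×10^-31) · [2²/(0.569 nm)² + 3²/(0.569 nm)²].
Evaluating gives E = 2.422×10^-18 J = 15.1 eV.

E = 15.1 eV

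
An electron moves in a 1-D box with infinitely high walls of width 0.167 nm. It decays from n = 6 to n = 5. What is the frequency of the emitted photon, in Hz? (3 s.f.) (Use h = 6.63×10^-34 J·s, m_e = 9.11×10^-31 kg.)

f = 3.59×10^16 Hz

E_1 = h²/(8m_eL²) = 2.163×10^-18 J and ΔE = (6² − 5²)E_1 = 2.379×10^-17 J.
f = ΔE/h = 2.379×10^-17/6.63×10^-34 = 3.59×10^16 Hz.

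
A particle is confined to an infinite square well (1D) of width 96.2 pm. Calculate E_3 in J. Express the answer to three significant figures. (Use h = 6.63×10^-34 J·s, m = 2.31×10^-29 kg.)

E_3 = 2.31×10^-18 J

For an infinite well E_n = n²h²/(8mL²), so E_1 = h²/(8mL²) = (6.63×10^-34)²/(8·2.31×10^-29·(9.62×10^-11 m)²) = 2.570×10^-19 J.
Then E_3 = 3²·E_1 = 9·2.570×10^-19 J = 2.31×10^-18 J.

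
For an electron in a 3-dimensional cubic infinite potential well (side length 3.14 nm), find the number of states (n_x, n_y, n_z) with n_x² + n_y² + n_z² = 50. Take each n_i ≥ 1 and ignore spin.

degeneracy = 6

The level has n_x² + n_y² + n_z² = 50. The ordered positive-integer solutions are (3, 4, 5), (3, 5, 4), (4, 3, 5), (4, 5, 3), (5, 3, 4), (5, 4, 3).
That gives 6 states.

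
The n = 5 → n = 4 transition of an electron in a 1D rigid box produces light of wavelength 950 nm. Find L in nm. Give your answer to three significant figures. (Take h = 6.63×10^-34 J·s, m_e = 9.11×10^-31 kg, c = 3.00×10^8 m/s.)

L = 1.61 nm

The photon carries ΔE = hc/λ = 6.63×10^-34·3.00×10^8/9.50×10^-7 m = 2.094×10^-19 J.
Since ΔE = (5² − 4²)E_1, E_1 = 2.327×10^-20 J, and L = h/√(8m_eE_1) = 1.61×10^-9 m = 1.61 nm.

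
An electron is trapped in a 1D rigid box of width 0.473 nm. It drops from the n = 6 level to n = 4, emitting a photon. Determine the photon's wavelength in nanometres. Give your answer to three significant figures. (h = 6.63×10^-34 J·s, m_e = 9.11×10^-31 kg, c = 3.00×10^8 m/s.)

E_1 = h²/(8m_eL²) = 2.696×10^-19 J, so ΔE = (6² − 4²)E_1 = 5.392×10^-18 J.
λ = hc/ΔE = (6.63×10^-34·3.00×10^8)/5.392×10^-18 = 3.69×10^-8 m = 36.9 nm.

λ = 36.9 nm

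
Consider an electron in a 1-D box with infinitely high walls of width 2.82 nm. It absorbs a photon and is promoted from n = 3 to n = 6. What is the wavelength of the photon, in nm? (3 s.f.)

E_1 = h²/(8m_eL²) = 7.576×10^-21 J, so ΔE = (6² − 3²)E_1 = 2.046×10^-19 J.
λ = hc/ΔE = (6.626×10^-34·2.998×10^8)/2.046×10^-19 = 9.71×10^-7 m = 971 nm.

λ = 971 nm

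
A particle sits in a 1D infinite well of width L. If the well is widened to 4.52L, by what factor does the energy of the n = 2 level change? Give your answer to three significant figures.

0.0489

E_n ∝ 1/L², so the energy scales by 1/4.52² = 0.0489.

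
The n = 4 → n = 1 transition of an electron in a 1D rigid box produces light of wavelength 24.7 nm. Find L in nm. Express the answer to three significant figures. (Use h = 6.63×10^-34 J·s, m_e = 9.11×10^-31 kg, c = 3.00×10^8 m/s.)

L = 0.335 nm

The photon carries ΔE = hc/λ = 6.63×10^-34·3.00×10^8/2.47×10^-8 m = 8.053×10^-18 J.
Since ΔE = (4² − 1²)E_1, E_1 = 5.369×10^-19 J, and L = h/√(8m_eE_1) = 3.35×10^-10 m = 0.335 nm.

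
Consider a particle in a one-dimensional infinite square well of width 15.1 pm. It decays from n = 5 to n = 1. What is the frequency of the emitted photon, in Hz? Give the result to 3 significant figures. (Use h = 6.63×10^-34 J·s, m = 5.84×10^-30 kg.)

E_1 = h²/(8mL²) = 4.126×10^-17 J and ΔE = (5² − 1²)E_1 = 9.902×10^-16 J.
f = ΔE/h = 9.902×10^-16/6.63×10^-34 = 1.49×10^18 Hz.

f = 1.49×10^18 Hz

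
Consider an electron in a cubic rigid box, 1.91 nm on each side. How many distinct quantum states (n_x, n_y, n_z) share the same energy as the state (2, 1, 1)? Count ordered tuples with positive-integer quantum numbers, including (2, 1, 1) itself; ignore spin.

The level has n_x² + n_y² + n_z² = 6. The ordered positive-integer solutions are (1, 1, 2), (1, 2, 1), (2, 1, 1).
That gives 3 states.

degeneracy = 3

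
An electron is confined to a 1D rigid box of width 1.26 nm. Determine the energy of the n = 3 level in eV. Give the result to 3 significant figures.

For an infinite well E_n = n²h²/(8m_eL²), so E_1 = h²/(8m_eL²) = (6.626×10^-34)²/(8·9.109×10^-31·(1.26×10^-9 m)²) = 3.795×10^-20 J.
Then E_3 = 3²·E_1 = 9·3.795×10^-20 J = 3.416×10^-19 J.
Converting, E_3 = 3.416×10^-19 J / (1.602×10^-19 J/eV) = 2.13 eV.

E_3 = 2.13 eV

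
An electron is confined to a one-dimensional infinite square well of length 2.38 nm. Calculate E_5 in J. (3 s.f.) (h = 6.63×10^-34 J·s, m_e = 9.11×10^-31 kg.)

E_5 = 2.66×10^-19 J

For an infinite well E_n = n²h²/(8m_eL²), so E_1 = h²/(8m_eL²) = (6.63×10^-34)²/(8·9.11×10^-31·(2.38×10^-9 m)²) = 1.065×10^-20 J.
Then E_5 = 5²·E_1 = 25·1.065×10^-20 J = 2.66×10^-19 J.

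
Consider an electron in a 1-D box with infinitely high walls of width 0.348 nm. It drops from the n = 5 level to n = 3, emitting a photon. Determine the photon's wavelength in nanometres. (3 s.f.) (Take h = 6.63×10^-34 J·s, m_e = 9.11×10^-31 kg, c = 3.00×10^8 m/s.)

λ = 25.0 nm

E_1 = h²/(8m_eL²) = 4.980×10^-19 J, so ΔE = (5² − 3²)E_1 = 7.968×10^-18 J.
λ = hc/ΔE = (6.63×10^-34·3.00×10^8)/7.968×10^-18 = 2.50×10^-8 m = 25.0 nm.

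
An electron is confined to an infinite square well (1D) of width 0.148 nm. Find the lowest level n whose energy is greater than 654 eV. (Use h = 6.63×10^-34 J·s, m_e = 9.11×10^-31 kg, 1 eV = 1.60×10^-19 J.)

E_1 = h²/(8m_eL²) = 2.754×10^-18 J = 17.21 eV.
Need n² > 654/17.21 = 38.00, i.e. n > 6.164.
The smallest integer satisfying this is n = 7.

n = 7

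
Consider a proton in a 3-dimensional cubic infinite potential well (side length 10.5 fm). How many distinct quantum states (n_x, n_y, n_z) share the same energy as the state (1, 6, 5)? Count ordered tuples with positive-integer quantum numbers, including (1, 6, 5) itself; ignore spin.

The level has n_x² + n_y² + n_z² = 62. The ordered positive-integer solutions are (1, 5, 6), (1, 6, 5), (2, 3, 7), (2, 7, 3), (3, 2, 7), (3, 7, 2), (5, 1, 6), (5, 6, 1), (6, 1, 5), (6, 5, 1), (7, 2, 3), (7, 3, 2).
That gives 12 states.

degeneracy = 12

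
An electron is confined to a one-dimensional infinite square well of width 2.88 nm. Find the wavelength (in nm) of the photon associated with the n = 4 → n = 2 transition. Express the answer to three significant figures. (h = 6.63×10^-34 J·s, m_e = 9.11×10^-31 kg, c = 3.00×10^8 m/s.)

E_1 = h²/(8m_eL²) = 7.272×10^-21 J, so ΔE = (4² − 2²)E_1 = 8.726×10^-20 J.
λ = hc/ΔE = (6.63×10^-34·3.00×10^8)/8.726×10^-20 = 2.28×10^-6 m = 2.28×10^3 nm.

λ = 2.28×10^3 nm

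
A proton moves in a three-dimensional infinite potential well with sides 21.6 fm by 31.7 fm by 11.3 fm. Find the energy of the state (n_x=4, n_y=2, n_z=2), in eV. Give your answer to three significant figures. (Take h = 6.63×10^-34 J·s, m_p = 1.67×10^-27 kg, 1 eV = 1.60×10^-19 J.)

For a 3D rectangular well E = (h²/8m_p)·Σ n_i²/L_i² = (6.63×10^-34)²/(8·1.67×10^-27) · [4²/(21.6 fm)² + 2²/(31.7 fm)² + 2²/(11.3 fm)²].
Evaluating gives E = 2.290×10^-12 J = 1.43×10^7 eV.

E = 1.43×10^7 eV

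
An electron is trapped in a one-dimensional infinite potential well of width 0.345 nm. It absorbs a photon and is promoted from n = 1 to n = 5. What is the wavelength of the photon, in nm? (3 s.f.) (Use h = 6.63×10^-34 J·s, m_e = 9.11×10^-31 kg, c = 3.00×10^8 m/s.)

E_1 = h²/(8m_eL²) = 5.067×10^-19 J, so ΔE = (5² − 1²)E_1 = 1.216×10^-17 J.
λ = hc/ΔE = (6.63×10^-34·3.00×10^8)/1.216×10^-17 = 1.64×10^-8 m = 16.4 nm.

λ = 16.4 nm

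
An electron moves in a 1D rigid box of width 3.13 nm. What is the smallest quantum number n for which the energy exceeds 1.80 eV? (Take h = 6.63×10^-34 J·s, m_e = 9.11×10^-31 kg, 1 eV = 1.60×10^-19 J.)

E_1 = h²/(8m_eL²) = 6.156×10^-21 J = 0.03848 eV.
Need n² > 1.80/0.03848 = 46.78, i.e. n > 6.840.
The smallest integer satisfying this is n = 7.

n = 7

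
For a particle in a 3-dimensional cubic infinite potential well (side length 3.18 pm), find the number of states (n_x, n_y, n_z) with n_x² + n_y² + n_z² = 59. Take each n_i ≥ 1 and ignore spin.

degeneracy = 9

The level has n_x² + n_y² + n_z² = 59. The ordered positive-integer solutions are (1, 3, 7), (1, 7, 3), (3, 1, 7), (3, 5, 5), (3, 7, 1), (5, 3, 5), (5, 5, 3), (7, 1, 3), (7, 3, 1).
That gives 9 states.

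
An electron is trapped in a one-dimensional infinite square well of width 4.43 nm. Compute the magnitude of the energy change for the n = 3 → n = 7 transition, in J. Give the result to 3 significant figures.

E_1 = h²/(8m_eL²) = 3.070×10^-21 J.
|ΔE| = |3² − 7²|·E_1 = 40·3.070×10^-21 J = 1.23×10^-19 J.

|ΔE| = 1.23×10^-19 J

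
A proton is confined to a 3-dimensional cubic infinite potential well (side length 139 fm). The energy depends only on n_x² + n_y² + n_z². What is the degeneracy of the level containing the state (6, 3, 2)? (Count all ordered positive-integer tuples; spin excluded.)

degeneracy = 6

The level has n_x² + n_y² + n_z² = 49. The ordered positive-integer solutions are (2, 3, 6), (2, 6, 3), (3, 2, 6), (3, 6, 2), (6, 2, 3), (6, 3, 2).
That gives 6 states.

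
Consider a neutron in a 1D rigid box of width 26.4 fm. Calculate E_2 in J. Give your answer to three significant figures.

E_2 = 1.88×10^-13 J

For an infinite well E_n = n²h²/(8m_nL²), so E_1 = h²/(8m_nL²) = (6.626×10^-34)²/(8·1.675×10^-27·(2.64×10^-14 m)²) = 4.701×10^-14 J.
Then E_2 = 2²·E_1 = 4·4.701×10^-14 J = 1.88×10^-13 J.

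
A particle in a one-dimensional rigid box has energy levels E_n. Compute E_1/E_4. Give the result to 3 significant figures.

0.0625

E_n ∝ n², so E_1/E_4 = 1²/4² = 1/16 = 0.0625.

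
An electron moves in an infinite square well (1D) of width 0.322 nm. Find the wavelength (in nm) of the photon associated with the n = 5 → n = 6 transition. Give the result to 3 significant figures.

λ = 31.1 nm

E_1 = h²/(8m_eL²) = 5.811×10^-19 J, so ΔE = (6² − 5²)E_1 = 6.392×10^-18 J.
λ = hc/ΔE = (6.626×10^-34·2.998×10^8)/6.392×10^-18 = 3.11×10^-8 m = 31.1 nm.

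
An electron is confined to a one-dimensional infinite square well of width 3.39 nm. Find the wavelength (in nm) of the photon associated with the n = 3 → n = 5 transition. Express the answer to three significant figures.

λ = 2.37×10^3 nm

E_1 = h²/(8m_eL²) = 5.243×10^-21 J, so ΔE = (5² − 3²)E_1 = 8.389×10^-20 J.
λ = hc/ΔE = (6.626×10^-34·2.998×10^8)/8.389×10^-20 = 2.37×10^-6 m = 2.37×10^3 nm.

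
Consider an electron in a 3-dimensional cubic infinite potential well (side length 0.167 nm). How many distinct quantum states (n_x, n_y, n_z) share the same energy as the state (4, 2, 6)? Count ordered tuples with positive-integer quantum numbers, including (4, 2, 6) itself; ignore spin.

degeneracy = 6

The level has n_x² + n_y² + n_z² = 56. The ordered positive-integer solutions are (2, 4, 6), (2, 6, 4), (4, 2, 6), (4, 6, 2), (6, 2, 4), (6, 4, 2).
That gives 6 states.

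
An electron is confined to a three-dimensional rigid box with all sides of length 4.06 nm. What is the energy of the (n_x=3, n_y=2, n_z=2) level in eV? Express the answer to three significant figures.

E = 0.388 eV

For a 3D rectangular well E = (h²/8m_e)·Σ n_i²/L_i² = (6.626×10^-34)²/(8·9.109×10^-31) · [3²/(4.06 nm)² + 2²/(4.06 nm)² + 2²/(4.06 nm)²].
Evaluating gives E = 6.214×10^-20 J = 0.388 eV.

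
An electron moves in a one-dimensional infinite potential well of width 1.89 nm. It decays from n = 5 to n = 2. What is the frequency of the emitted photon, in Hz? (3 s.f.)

E_1 = h²/(8m_eL²) = 1.687×10^-20 J and ΔE = (5² − 2²)E_1 = 3.543×10^-19 J.
f = ΔE/h = 3.543×10^-19/6.626×10^-34 = 5.35×10^14 Hz.

f = 5.35×10^14 Hz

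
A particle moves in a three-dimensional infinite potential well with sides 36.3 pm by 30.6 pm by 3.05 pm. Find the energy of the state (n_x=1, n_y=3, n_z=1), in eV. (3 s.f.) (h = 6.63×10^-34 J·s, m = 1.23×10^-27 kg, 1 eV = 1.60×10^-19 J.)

E = 32.9 eV

For a 3D rectangular well E = (h²/8m)·Σ n_i²/L_i² = (6.63×10^-34)²/(8·1.23×10^-27) · [1²/(36.3 pm)² + 3²/(30.6 pm)² + 1²/(3.05 pm)²].
Evaluating gives E = 5.265×10^-18 J = 32.9 eV.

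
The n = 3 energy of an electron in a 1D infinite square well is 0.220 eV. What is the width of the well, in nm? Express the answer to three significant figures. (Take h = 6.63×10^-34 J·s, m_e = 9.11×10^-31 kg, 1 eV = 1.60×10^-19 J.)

L = 3.93 nm

From E_n = n²h²/(8m_eL²), L = n·h/√(8m_eE_n).
E_3 = 0.220 eV = 3.520×10^-20 J, so L = 3·6.63×10^-34/√(8·9.11×10^-31·3.520×10^-20) = 3.93×10^-9 m = 3.93 nm.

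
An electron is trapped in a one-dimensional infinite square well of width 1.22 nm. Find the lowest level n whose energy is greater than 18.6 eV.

E_1 = h²/(8m_eL²) = 4.048×10^-20 J = 0.2527 eV.
Need n² > 18.6/0.2527 = 73.61, i.e. n > 8.580.
The smallest integer satisfying this is n = 9.

n = 9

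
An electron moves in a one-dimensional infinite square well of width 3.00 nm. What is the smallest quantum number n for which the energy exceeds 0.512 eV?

E_1 = h²/(8m_eL²) = 6.694×10^-21 J = 0.04179 eV.
Need n² > 0.512/0.04179 = 12.25, i.e. n > 3.500.
The smallest integer satisfying this is n = 4.

n = 4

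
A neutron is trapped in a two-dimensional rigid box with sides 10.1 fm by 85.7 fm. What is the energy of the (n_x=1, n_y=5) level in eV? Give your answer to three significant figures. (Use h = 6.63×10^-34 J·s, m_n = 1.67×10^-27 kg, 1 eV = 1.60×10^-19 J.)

E = 2.72×10^6 eV

For a 2D rectangular well E = (h²/8m_n)·Σ n_i²/L_i² = (6.63×10^-34)²/(8·1.67×10^-27) · [1²/(10.1 fm)² + 5²/(85.7 fm)²].
Evaluating gives E = 4.345×10^-13 J = 2.72×10^6 eV.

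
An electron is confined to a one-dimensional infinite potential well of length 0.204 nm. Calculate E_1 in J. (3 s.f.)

For an infinite well E_n = n²h²/(8m_eL²), so E_1 = h²/(8m_eL²) = (6.626×10^-34)²/(8·9.109×10^-31·(2.04×10^-10 m)²) = 1.448×10^-18 J.

E_1 = 1.45×10^-18 J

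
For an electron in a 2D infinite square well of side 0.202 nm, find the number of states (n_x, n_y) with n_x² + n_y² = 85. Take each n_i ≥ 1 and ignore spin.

The level has n_x² + n_y² = 85. The ordered positive-integer solutions are (2, 9), (6, 7), (7, 6), (9, 2).
That gives 4 states.

degeneracy = 4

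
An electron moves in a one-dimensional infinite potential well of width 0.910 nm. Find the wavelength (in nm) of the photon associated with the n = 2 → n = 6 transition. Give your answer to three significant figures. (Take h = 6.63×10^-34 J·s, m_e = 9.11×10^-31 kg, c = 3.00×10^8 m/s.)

λ = 85.3 nm

E_1 = h²/(8m_eL²) = 7.283×10^-20 J, so ΔE = (6² − 2²)E_1 = 2.331×10^-18 J.
λ = hc/ΔE = (6.63×10^-34·3.00×10^8)/2.331×10^-18 = 8.53×10^-8 m = 85.3 nm.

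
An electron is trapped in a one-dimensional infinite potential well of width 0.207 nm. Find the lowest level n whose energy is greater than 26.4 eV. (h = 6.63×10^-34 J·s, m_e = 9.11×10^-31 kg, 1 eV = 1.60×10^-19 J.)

n = 2

E_1 = h²/(8m_eL²) = 1.408×10^-18 J = 8.800 eV.
Need n² > 26.4/8.800 = 3.000, i.e. n > 1.732.
The smallest integer satisfying this is n = 2.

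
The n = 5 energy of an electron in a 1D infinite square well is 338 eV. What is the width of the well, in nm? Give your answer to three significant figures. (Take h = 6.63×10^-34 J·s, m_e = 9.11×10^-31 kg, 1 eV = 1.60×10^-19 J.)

L = 0.167 nm

From E_n = n²h²/(8m_eL²), L = n·h/√(8m_eE_n).
E_5 = 338 eV = 5.408×10^-17 J, so L = 5·6.63×10^-34/√(8·9.11×10^-31·5.408×10^-17) = 1.67×10^-10 m = 0.167 nm.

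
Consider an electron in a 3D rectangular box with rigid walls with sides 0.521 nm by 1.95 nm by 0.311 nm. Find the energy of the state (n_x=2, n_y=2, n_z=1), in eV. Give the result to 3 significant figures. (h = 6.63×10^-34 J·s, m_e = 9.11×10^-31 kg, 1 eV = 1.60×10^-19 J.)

E = 9.85 eV

For a 3D rectangular well E = (h²/8m_e)·Σ n_i²/L_i² = (6.63×10^-34)²/(8·9.11×10^-31) · [2²/(0.521 nm)² + 2²/(1.95 nm)² + 1²/(0.311 nm)²].
Evaluating gives E = 1.576×10^-18 J = 9.85 eV.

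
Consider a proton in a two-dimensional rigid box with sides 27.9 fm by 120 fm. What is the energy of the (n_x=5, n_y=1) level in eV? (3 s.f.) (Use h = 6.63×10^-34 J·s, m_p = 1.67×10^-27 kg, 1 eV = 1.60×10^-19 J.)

E = 6.62×10^6 eV

For a 2D rectangular well E = (h²/8m_p)·Σ n_i²/L_i² = (6.63×10^-34)²/(8·1.67×10^-27) · [5²/(27.9 fm)² + 1²/(120 fm)²].
Evaluating gives E = 1.059×10^-12 J = 6.62×10^6 eV.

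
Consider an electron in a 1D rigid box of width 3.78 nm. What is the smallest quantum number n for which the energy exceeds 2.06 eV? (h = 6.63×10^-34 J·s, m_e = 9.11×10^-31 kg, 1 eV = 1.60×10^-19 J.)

E_1 = h²/(8m_eL²) = 4.221×10^-21 J = 0.02638 eV.
Need n² > 2.06/0.02638 = 78.09, i.e. n > 8.837.
The smallest integer satisfying this is n = 9.

n = 9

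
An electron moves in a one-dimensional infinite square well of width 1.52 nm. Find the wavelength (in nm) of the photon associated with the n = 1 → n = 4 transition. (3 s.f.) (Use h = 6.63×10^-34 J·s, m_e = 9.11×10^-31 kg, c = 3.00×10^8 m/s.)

E_1 = h²/(8m_eL²) = 2.611×10^-20 J, so ΔE = (4² − 1²)E_1 = 3.917×10^-19 J.
λ = hc/ΔE = (6.63×10^-34·3.00×10^8)/3.917×10^-19 = 5.08×10^-7 m = 508 nm.

λ = 508 nm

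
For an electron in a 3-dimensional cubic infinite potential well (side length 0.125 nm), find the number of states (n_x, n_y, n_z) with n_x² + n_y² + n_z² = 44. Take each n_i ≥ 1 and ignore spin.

degeneracy = 3

The level has n_x² + n_y² + n_z² = 44. The ordered positive-integer solutions are (2, 2, 6), (2, 6, 2), (6, 2, 2).
That gives 3 states.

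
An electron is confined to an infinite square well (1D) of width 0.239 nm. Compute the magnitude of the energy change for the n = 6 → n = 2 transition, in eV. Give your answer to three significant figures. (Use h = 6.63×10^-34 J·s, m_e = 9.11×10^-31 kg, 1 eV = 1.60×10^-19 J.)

|ΔE| = 211 eV

E_1 = h²/(8m_eL²) = 1.056×10^-18 J.
|ΔE| = |6² − 2²|·E_1 = 32·1.056×10^-18 J = 3.379×10^-17 J = 211 eV.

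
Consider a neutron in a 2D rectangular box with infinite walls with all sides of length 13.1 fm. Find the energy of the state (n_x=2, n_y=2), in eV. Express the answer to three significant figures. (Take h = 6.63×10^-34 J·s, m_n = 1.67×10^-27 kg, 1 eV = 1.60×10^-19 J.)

For a 2D rectangular well E = (h²/8m_n)·Σ n_i²/L_i² = (6.63×10^-34)²/(8·1.67×10^-27) · [2²/(13.1 fm)² + 2²/(13.1 fm)²].
Evaluating gives E = 1.534×10^-12 J = 9.59×10^6 eV.

E = 9.59×10^6 eV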